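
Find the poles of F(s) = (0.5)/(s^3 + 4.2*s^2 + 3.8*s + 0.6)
Set denominator = 0: s^3 + 4.2*s^2 + 3.8*s + 0.6 = (s + 1)(s + 3)(s + 0.2) = 0 → Poles: -0.2, -1, -3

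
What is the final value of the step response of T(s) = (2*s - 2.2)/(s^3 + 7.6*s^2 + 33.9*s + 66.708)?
FVT: lim_{t→∞} y(t) = lim_{s→0} s*Y(s) where Y(s) = T(s)/s.
= lim_{s→0} T(s) = T(0) = num(0)/den(0) = -2.2/66.708 = -0.03298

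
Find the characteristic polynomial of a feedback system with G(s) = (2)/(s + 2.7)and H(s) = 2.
Characteristic poly = G_den * H_den + G_num * H_num = (s + 2.7) + (4) = s + 6.7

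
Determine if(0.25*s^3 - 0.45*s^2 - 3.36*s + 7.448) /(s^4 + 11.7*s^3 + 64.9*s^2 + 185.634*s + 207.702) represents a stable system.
Denominator: s^4 + 11.7*s^3 + 64.9*s^2 + 185.634*s + 207.702 = (s + 3)(s + 3.3)(s^2 + 5.4*s + 20.98). Poles: -2.7 + 3.7j, -2.7 - 3.7j, -3, -3.3. All Re(p)<0: Yes (stable)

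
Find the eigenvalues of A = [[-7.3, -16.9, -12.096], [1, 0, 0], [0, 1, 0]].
Eigenvalues solve det(λI - A) = 0.
Characteristic polynomial: λ^3 + 7.3*λ^2 + 16.9*λ + 12.096 = 0.
Factor: (λ + 1.4)(λ + 2.7)(λ + 3.2) = 0.
Roots: -1.4, -2.7, -3.2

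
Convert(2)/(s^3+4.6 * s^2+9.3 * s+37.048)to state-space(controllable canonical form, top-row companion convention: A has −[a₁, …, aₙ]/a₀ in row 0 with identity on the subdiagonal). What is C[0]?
Reachable canonical form: C = numerator coefficients (right-aligned, zero-padded to length n).
num = 2, C = [[0, 0, 2]].
C[0] = 0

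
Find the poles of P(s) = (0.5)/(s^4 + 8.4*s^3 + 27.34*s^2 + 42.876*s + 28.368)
Set denominator = 0: s^4 + 8.4*s^3 + 27.34*s^2 + 42.876*s + 28.368 = (s + 2.4)(s + 3)(s^2 + 3*s + 3.94) = 0 → Poles: -1.5 + 1.3j, -1.5 - 1.3j, -2.4, -3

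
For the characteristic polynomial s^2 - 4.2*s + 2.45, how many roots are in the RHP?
s^2 - 4.2*s + 2.45 = (s - 3.5)(s - 0.7). Poles: 0.7, 3.5. RHP poles (Re>0): 2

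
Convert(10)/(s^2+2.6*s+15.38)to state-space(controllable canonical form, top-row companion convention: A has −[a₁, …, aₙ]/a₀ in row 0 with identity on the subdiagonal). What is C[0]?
Reachable canonical form: C = numerator coefficients (right-aligned, zero-padded to length n).
num = 10, C = [[0, 10]].
C[0] = 0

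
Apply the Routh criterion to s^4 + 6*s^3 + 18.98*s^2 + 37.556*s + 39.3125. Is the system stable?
Routh array:
s^4: [1, 18.98, 39.3125]; s^3: [6, 37.556]; s^2: [12.7207, 39.3125]; s^1: [19.0133]; s^0: [39.3125]
First column: [1, 6, 12.7207, 19.0133, 39.3125]. Sign changes = 0.
Yes, stable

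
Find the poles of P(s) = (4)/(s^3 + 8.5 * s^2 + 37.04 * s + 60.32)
Set denominator = 0: s^3 + 8.5*s^2 + 37.04*s + 60.32 = (s + 2.9)(s^2 + 5.6*s + 20.8) = 0 → Poles: -2.8 + 3.6j, -2.8 - 3.6j, -2.9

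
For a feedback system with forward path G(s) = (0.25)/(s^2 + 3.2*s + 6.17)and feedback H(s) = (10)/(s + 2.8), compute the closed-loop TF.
Closed-loop T = G/(1+GH).
Numerator: G_num * H_den = 0.25*s + 0.7.
Denominator: G_den * H_den + G_num * H_num = (s^3 + 6*s^2 + 15.13*s + 17.276) + (2.5) = s^3 + 6*s^2 + 15.13*s + 19.776.
T(s) = (0.25*s + 0.7)/(s^3 + 6*s^2 + 15.13*s + 19.776)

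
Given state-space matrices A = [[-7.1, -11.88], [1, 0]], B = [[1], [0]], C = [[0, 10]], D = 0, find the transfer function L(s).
L(s) = C(sI - A)⁻¹B + D.
Characteristic polynomial det(sI - A) = s^2 + 7.1*s + 11.88.
Numerator from C·adj(sI-A)·B + D·det(sI-A) = 10.
L(s) = (10)/(s^2 + 7.1*s + 11.88)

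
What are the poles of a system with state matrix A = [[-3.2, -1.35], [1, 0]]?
Eigenvalues solve det(λI - A) = 0.
Characteristic polynomial: λ^2 + 3.2*λ + 1.35 = 0.
Factor: (λ + 2.7)(λ + 0.5) = 0.
Roots: -0.5, -2.7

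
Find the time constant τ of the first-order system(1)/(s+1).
First-order system: τ = -1/pole. Pole = -1. τ = -1/(-1) = 1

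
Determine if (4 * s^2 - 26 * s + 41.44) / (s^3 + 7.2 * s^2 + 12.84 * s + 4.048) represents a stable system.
Denominator: s^3 + 7.2*s^2 + 12.84*s + 4.048 = (s + 4.6)(s + 0.4)(s + 2.2). Poles: -0.4, -2.2, -4.6. All Re(p)<0: Yes (stable)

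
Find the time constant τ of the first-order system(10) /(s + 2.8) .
First-order system: τ = -1/pole. Pole = -2.8. τ = -1/(-2.8) = 0.3571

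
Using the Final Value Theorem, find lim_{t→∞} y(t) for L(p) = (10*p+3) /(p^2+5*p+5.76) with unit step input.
FVT: lim_{t→∞} y(t) = lim_{p→0} p*Y(p) where Y(p) = L(p)/p.
= lim_{p→0} L(p) = L(0) = num(0)/den(0) = 3/5.76 = 0.5208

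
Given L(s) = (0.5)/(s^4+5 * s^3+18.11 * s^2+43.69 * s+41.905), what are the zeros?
Numerator is a nonzero constant (0.5) → Zeros: none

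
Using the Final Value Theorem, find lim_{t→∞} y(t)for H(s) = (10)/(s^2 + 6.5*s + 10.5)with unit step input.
FVT: lim_{t→∞} y(t) = lim_{s→0} s*Y(s) where Y(s) = H(s)/s.
= lim_{s→0} H(s) = H(0) = num(0)/den(0) = 10/10.5 = 0.9524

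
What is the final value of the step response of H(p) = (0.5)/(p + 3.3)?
FVT: lim_{t→∞} y(t) = lim_{p→0} p*Y(p) where Y(p) = H(p)/p.
= lim_{p→0} H(p) = H(0) = num(0)/den(0) = 0.5/3.3 = 0.1515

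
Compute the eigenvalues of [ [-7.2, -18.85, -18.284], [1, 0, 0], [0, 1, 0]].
Eigenvalues solve det(λI - A) = 0.
Characteristic polynomial: λ^3 + 7.2*λ^2 + 18.85*λ + 18.284 = 0.
Factor: (λ + 2.8)(λ^2 + 4.4*λ + 6.53) = 0.
Roots: -2.2 + 1.3j, -2.2 - 1.3j, -2.8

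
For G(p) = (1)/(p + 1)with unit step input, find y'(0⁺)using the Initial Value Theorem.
IVT: y'(0⁺) = lim_{p→∞} p²·Y(p) = lim_{p→∞} p·G(p).
deg(num) = 0, deg(den) = 1, relative degree = 1, so p·G(p) → (leading num)/(leading den) = 1/1 = 1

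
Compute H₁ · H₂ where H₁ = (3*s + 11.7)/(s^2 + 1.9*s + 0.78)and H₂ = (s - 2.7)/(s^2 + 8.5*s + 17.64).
Series: H = H₁ · H₂ = (n₁·n₂)/(d₁·d₂).
Num: n₁·n₂ = 3*s^2 + 3.6*s - 31.59. Den: d₁·d₂ = s^4 + 10.4*s^3 + 34.57*s^2 + 40.146*s + 13.7592.
H(s) = (3*s^2 + 3.6*s - 31.59)/(s^4 + 10.4*s^3 + 34.57*s^2 + 40.146*s + 13.7592)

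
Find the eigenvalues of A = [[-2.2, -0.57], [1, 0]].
Eigenvalues solve det(λI - A) = 0.
Characteristic polynomial: λ^2 + 2.2*λ + 0.57 = 0.
Factor: (λ + 0.3)(λ + 1.9) = 0.
Roots: -0.3, -1.9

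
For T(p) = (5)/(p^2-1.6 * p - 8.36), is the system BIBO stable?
Denominator: p^2 - 1.6*p - 8.36 = (p - 3.8)(p + 2.2). Poles: -2.2, 3.8. All Re(p)<0: No (unstable)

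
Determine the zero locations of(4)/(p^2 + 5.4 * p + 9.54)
Numerator is a nonzero constant (4) → Zeros: none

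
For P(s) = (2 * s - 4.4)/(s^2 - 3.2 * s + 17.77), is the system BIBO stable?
Denominator: s^2 - 3.2*s + 17.77. Poles: 1.6 + 3.9j, 1.6 - 3.9j. All Re(p)<0: No (unstable)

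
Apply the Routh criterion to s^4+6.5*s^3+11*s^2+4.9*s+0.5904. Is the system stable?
Routh array:
s^4: [1, 11, 0.5904]; s^3: [6.5, 4.9]; s^2: [10.2462, 0.5904]; s^1: [4.52546]; s^0: [0.5904]
First column: [1, 6.5, 10.2462, 4.52546, 0.5904]. Sign changes = 0.
Yes, stable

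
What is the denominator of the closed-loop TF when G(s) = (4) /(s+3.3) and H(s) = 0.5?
Characteristic poly = G_den * H_den + G_num * H_num = (s + 3.3) + (2) = s + 5.3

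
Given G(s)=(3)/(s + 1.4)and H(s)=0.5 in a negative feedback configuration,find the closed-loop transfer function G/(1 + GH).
Closed-loop T = G/(1+GH).
Numerator: G_num * H_den = 3.
Denominator: G_den * H_den + G_num * H_num = (s + 1.4) + (1.5) = s + 2.9.
T(s) = (3)/(s + 2.9)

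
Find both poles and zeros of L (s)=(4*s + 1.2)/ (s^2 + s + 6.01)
Set denominator = 0: s^2 + s + 6.01 = 0 → Poles: -0.5 + 2.4j, -0.5 - 2.4j
Set numerator = 0: 4*s + 1.2 = 0 → Zeros: -0.3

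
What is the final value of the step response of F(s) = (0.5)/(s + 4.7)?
FVT: lim_{t→∞} y(t) = lim_{s→0} s*Y(s) where Y(s) = F(s)/s.
= lim_{s→0} F(s) = F(0) = num(0)/den(0) = 0.5/4.7 = 0.1064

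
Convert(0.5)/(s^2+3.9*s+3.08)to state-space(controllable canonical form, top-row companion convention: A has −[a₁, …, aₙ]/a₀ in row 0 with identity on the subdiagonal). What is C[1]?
Reachable canonical form: C = numerator coefficients (right-aligned, zero-padded to length n).
num = 0.5, C = [[0, 0.5]].
C[1] = 0.5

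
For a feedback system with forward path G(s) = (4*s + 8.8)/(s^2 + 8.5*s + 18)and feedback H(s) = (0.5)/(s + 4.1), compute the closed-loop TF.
Closed-loop T = G/(1+GH).
Numerator: G_num * H_den = 4*s^2 + 25.2*s + 36.08.
Denominator: G_den * H_den + G_num * H_num = (s^3 + 12.6*s^2 + 52.85*s + 73.8) + (2*s + 4.4) = s^3 + 12.6*s^2 + 54.85*s + 78.2.
T(s) = (4*s^2 + 25.2*s + 36.08)/(s^3 + 12.6*s^2 + 54.85*s + 78.2)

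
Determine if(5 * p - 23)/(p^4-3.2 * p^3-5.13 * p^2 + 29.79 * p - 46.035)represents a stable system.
Denominator: p^4 - 3.2*p^3 - 5.13*p^2 + 29.79*p - 46.035 = (p - 3.3)(p + 3.1)(p^2 - 3*p + 4.5). Poles: -3.1, 1.5 + 1.5j, 1.5 - 1.5j, 3.3. All Re(p)<0: No (unstable)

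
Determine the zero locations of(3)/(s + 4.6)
Numerator is a nonzero constant (3) → Zeros: none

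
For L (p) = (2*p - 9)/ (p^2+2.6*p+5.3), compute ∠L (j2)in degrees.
Substitute p = j*2: L(j2) = 0.316742 + 1.80995j.
∠L(j2) = atan2(Im, Re) = atan2(1.80995, 0.316742) = 80.07°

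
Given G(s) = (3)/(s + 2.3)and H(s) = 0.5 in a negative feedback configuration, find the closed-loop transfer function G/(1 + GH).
Closed-loop T = G/(1+GH).
Numerator: G_num * H_den = 3.
Denominator: G_den * H_den + G_num * H_num = (s + 2.3) + (1.5) = s + 3.8.
T(s) = (3)/(s + 3.8)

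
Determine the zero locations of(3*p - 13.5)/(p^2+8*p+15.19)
Set numerator = 0: 3*p - 13.5 = 0 → Zeros: 4.5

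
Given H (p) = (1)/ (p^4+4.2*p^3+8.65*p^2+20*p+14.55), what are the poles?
Set denominator = 0: p^4 + 4.2*p^3 + 8.65*p^2 + 20*p + 14.55 = (p + 3)(p + 1)(p^2 + 0.2*p + 4.85) = 0 → Poles: -0.1 + 2.2j, -0.1 - 2.2j, -1, -3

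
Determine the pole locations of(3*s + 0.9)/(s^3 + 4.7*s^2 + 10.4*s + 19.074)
Set denominator = 0: s^3 + 4.7*s^2 + 10.4*s + 19.074 = (s + 3.3)(s^2 + 1.4*s + 5.78) = 0 → Poles: -0.7 + 2.3j, -0.7 - 2.3j, -3.3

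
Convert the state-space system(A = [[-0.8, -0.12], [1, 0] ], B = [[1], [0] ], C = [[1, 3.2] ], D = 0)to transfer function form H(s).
H(s) = C(sI - A)⁻¹B + D.
Characteristic polynomial det(sI - A) = s^2 + 0.8*s + 0.12.
Numerator from C·adj(sI-A)·B + D·det(sI-A) = s + 3.2.
H(s) = (s + 3.2)/(s^2 + 0.8*s + 0.12)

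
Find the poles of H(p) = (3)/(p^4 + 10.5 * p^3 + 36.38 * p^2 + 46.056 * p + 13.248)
Set denominator = 0: p^4 + 10.5*p^3 + 36.38*p^2 + 46.056*p + 13.248 = (p + 4.8)(p + 0.4)(p + 3)(p + 2.3) = 0 → Poles: -0.4, -2.3, -3, -4.8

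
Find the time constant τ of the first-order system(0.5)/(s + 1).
First-order system: τ = -1/pole. Pole = -1. τ = -1/(-1) = 1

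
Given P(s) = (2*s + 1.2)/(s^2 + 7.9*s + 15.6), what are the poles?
Set denominator = 0: s^2 + 7.9*s + 15.6 = (s + 4)(s + 3.9) = 0 → Poles: -3.9, -4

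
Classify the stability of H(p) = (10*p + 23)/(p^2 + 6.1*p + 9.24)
Denominator: p^2 + 6.1*p + 9.24 = (p + 2.8)(p + 3.3). Poles: -2.8, -3.3. Stable (all poles in LHP)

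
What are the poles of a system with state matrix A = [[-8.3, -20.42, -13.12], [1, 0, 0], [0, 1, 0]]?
Eigenvalues solve det(λI - A) = 0.
Characteristic polynomial: λ^3 + 8.3*λ^2 + 20.42*λ + 13.12 = 0.
Factor: (λ + 3.2)(λ + 1)(λ + 4.1) = 0.
Roots: -1, -3.2, -4.1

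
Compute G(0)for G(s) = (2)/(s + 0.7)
DC gain = G(0) = num(0)/den(0) = 2/0.7 = 2.857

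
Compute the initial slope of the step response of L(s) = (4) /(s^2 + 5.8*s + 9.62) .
IVT: y'(0⁺) = lim_{s→∞} s²·Y(s) = lim_{s→∞} s·L(s).
deg(num) = 0, deg(den) = 2, relative degree = 2 ≥ 2, so s·L(s) → 0. Initial slope = 0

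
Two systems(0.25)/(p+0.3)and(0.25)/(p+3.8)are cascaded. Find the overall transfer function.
Series: H = H₁ · H₂ = (n₁·n₂)/(d₁·d₂).
Num: n₁·n₂ = 0.0625. Den: d₁·d₂ = p^2 + 4.1*p + 1.14.
H(p) = (0.0625)/(p^2 + 4.1*p + 1.14)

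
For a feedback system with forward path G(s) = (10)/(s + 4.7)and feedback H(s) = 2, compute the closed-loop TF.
Closed-loop T = G/(1+GH).
Numerator: G_num * H_den = 10.
Denominator: G_den * H_den + G_num * H_num = (s + 4.7) + (20) = s + 24.7.
T(s) = (10)/(s + 24.7)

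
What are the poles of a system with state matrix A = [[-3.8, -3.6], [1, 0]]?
Eigenvalues solve det(λI - A) = 0.
Characteristic polynomial: λ^2 + 3.8*λ + 3.6 = 0.
Factor: (λ + 2)(λ + 1.8) = 0.
Roots: -1.8, -2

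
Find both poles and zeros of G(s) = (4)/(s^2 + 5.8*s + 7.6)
Set denominator = 0: s^2 + 5.8*s + 7.6 = (s + 3.8)(s + 2) = 0 → Poles: -2, -3.8
Numerator is a nonzero constant (4) → Zeros: none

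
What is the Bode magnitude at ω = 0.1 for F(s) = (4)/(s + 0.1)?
Substitute s = j*0.1: F(j0.1) = 20 - 20j.
|F(j0.1)| = sqrt(Re² + Im²) = 28.28.
20*log₁₀(28.28) = 29.03 dB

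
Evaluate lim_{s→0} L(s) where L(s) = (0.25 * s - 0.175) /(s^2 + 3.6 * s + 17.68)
DC gain = L(0) = num(0)/den(0) = -0.175/17.68 = -0.009898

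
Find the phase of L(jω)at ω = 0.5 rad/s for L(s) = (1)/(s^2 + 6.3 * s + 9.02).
Substitute s = j*0.5: L(j0.5) = 0.100996 - 0.0362755j.
∠L(j0.5) = atan2(Im, Re) = atan2(-0.0362755, 0.100996) = -19.76°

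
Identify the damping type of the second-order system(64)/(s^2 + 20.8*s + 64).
Standard form: ωn²/(s²+2ζωn·s+ωn²) gives ωn=8, ζ=1.3.
Overdamped (ζ = 1.3 > 1)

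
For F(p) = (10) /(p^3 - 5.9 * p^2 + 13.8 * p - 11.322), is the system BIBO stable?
Denominator: p^3 - 5.9*p^2 + 13.8*p - 11.322 = (p - 1.7)(p^2 - 4.2*p + 6.66). Poles: 1.7, 2.1 + 1.5j, 2.1 - 1.5j. All Re(p)<0: No (unstable)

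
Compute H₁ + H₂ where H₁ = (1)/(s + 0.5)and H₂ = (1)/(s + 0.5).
Parallel: H = H₁ + H₂ = (n₁·d₂ + n₂·d₁)/(d₁·d₂).
n₁·d₂ = s + 0.5. n₂·d₁ = s + 0.5. Sum = 2*s + 1. d₁·d₂ = s^2 + s + 0.25.
H(s) = (2*s + 1)/(s^2 + s + 0.25)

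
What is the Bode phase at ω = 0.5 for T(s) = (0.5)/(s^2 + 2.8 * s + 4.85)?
Substitute s = j*0.5: T(j0.5) = 0.099481 - 0.0302768j.
∠T(j0.5) = atan2(Im, Re) = atan2(-0.0302768, 0.099481) = -16.93°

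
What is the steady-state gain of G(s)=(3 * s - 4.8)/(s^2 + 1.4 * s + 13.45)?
DC gain = G(0) = num(0)/den(0) = -4.8/13.45 = -0.3569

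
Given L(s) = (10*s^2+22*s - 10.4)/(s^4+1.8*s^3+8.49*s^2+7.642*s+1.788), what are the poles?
Set denominator = 0: s^4 + 1.8*s^3 + 8.49*s^2 + 7.642*s + 1.788 = (s + 0.4)(s + 0.6)(s^2 + 0.8*s + 7.45) = 0 → Poles: -0.4, -0.4 + 2.7j, -0.4 - 2.7j, -0.6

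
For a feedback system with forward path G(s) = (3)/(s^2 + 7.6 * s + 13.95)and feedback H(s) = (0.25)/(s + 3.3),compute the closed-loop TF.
Closed-loop T = G/(1+GH).
Numerator: G_num * H_den = 3*s + 9.9.
Denominator: G_den * H_den + G_num * H_num = (s^3 + 10.9*s^2 + 39.03*s + 46.035) + (0.75) = s^3 + 10.9*s^2 + 39.03*s + 46.785.
T(s) = (3*s + 9.9)/(s^3 + 10.9*s^2 + 39.03*s + 46.785)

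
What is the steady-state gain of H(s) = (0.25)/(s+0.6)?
DC gain = H(0) = num(0)/den(0) = 0.25/0.6 = 0.4167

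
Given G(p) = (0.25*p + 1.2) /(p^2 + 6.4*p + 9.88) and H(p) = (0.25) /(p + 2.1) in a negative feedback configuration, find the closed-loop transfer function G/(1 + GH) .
Closed-loop T = G/(1+GH).
Numerator: G_num * H_den = 0.25*p^2 + 1.725*p + 2.52.
Denominator: G_den * H_den + G_num * H_num = (p^3 + 8.5*p^2 + 23.32*p + 20.748) + (0.0625*p + 0.3) = p^3 + 8.5*p^2 + 23.3825*p + 21.048.
T(p) = (0.25*p^2 + 1.725*p + 2.52)/(p^3 + 8.5*p^2 + 23.3825*p + 21.048)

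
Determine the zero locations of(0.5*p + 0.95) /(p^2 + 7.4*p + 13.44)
Set numerator = 0: 0.5*p + 0.95 = 0 → Zeros: -1.9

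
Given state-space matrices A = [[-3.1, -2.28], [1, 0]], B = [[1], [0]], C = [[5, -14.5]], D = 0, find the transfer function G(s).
G(s) = C(sI - A)⁻¹B + D.
Characteristic polynomial det(sI - A) = s^2 + 3.1*s + 2.28.
Numerator from C·adj(sI-A)·B + D·det(sI-A) = 5*s - 14.5.
G(s) = (5*s - 14.5)/(s^2 + 3.1*s + 2.28)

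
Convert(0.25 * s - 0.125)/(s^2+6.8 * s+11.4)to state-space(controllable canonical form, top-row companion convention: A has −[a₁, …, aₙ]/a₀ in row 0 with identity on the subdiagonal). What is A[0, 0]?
Reachable canonical form for den = s^2 + 6.8*s + 11.4: top row of A = -[a₁,a₂,...,aₙ]/a₀, ones on the subdiagonal, zeros elsewhere.
A = [[-6.8, -11.4], [1, 0]].
A[0,0] = -6.8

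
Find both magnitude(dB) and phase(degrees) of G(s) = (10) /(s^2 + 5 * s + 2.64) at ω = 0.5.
Substitute s = j*0.5: G(j0.5) = 1.99798 - 2.08993j.
|G| = 20*log₁₀(sqrt(Re²+Im²)) = 9.22 dB.
∠G = atan2(Im, Re) = -46.29°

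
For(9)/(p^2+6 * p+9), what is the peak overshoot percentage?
Standard form: ωn²/(p²+2ζωn·p+ωn²) → ωn = 3, ζ = 1.
ζ ≥ 1, so the response is non-oscillatory: peak overshoot = 0%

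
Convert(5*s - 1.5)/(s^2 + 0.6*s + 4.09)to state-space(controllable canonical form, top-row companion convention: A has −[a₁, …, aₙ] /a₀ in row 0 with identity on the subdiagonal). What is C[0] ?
Reachable canonical form: C = numerator coefficients (right-aligned, zero-padded to length n).
num = 5*s - 1.5, C = [[5, -1.5]].
C[0] = 5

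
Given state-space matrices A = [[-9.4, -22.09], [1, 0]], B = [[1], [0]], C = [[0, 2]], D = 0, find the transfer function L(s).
L(s) = C(sI - A)⁻¹B + D.
Characteristic polynomial det(sI - A) = s^2 + 9.4*s + 22.09.
Numerator from C·adj(sI-A)·B + D·det(sI-A) = 2.
L(s) = (2)/(s^2 + 9.4*s + 22.09)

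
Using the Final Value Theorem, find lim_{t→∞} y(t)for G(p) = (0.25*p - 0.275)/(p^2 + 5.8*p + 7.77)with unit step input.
FVT: lim_{t→∞} y(t) = lim_{p→0} p*Y(p) where Y(p) = G(p)/p.
= lim_{p→0} G(p) = G(0) = num(0)/den(0) = -0.275/7.77 = -0.03539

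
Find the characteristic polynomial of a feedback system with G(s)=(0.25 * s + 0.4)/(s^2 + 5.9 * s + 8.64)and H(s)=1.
Characteristic poly = G_den * H_den + G_num * H_num = (s^2 + 5.9*s + 8.64) + (0.25*s + 0.4) = s^2 + 6.15*s + 9.04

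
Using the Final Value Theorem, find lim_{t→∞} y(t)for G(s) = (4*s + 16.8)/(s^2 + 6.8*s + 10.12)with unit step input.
FVT: lim_{t→∞} y(t) = lim_{s→0} s*Y(s) where Y(s) = G(s)/s.
= lim_{s→0} G(s) = G(0) = num(0)/den(0) = 16.8/10.12 = 1.66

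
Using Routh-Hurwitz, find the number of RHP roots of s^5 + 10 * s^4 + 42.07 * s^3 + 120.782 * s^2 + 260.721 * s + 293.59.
Routh array:
s^5: [1, 42.07, 260.721]; s^4: [10, 120.782, 293.59]; s^3: [29.9918, 231.362]; s^2: [43.6402, 293.59]; s^1: [29.592]; s^0: [293.59]
First column: [1, 10, 29.9918, 43.6402, 29.592, 293.59]. Sign changes = RHP roots = 0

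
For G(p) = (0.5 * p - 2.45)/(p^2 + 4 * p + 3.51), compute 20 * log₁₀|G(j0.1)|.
Substitute p = j*0.1: G(j0.1) = -0.689363 + 0.0930701j.
|G(j0.1)| = sqrt(Re² + Im²) = 0.6956.
20*log₁₀(0.6956) = -3.15 dB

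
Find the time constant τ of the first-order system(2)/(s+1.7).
First-order system: τ = -1/pole. Pole = -1.7. τ = -1/(-1.7) = 0.5882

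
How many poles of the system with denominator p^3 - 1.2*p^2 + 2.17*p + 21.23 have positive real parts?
p^3 - 1.2*p^2 + 2.17*p + 21.23 = (p + 2.2)(p^2 - 3.4*p + 9.65). Poles: -2.2, 1.7 + 2.6j, 1.7 - 2.6j. RHP poles (Re>0): 2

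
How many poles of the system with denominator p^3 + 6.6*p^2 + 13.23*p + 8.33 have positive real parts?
p^3 + 6.6*p^2 + 13.23*p + 8.33 = (p + 3.5)(p + 1.7)(p + 1.4). Poles: -1.4, -1.7, -3.5. RHP poles (Re>0): 0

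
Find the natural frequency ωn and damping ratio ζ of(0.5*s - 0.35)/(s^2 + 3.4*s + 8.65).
Underdamped: complex pole -1.7 + 2.4j. ωn = |pole| = 2.941, ζ = -Re(pole)/ωn = 0.578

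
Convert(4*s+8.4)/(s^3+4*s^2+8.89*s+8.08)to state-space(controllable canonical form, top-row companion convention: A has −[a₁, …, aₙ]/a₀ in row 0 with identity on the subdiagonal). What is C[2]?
Reachable canonical form: C = numerator coefficients (right-aligned, zero-padded to length n).
num = 4*s + 8.4, C = [[0, 4, 8.4]].
C[2] = 8.4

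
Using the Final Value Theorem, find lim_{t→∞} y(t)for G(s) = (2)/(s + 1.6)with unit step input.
FVT: lim_{t→∞} y(t) = lim_{s→0} s*Y(s) where Y(s) = G(s)/s.
= lim_{s→0} G(s) = G(0) = num(0)/den(0) = 2/1.6 = 1.25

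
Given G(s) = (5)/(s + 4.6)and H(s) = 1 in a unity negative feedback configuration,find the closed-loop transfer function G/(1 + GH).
Closed-loop T = G/(1+GH).
Numerator: G_num * H_den = 5.
Denominator: G_den * H_den + G_num * H_num = (s + 4.6) + (5) = s + 9.6.
T(s) = (5)/(s + 9.6)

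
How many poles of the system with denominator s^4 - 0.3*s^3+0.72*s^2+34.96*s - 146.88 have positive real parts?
s^4 - 0.3*s^3 + 0.72*s^2 + 34.96*s - 146.88 = (s - 2.7)(s + 4)(s^2 - 1.6*s + 13.6). Poles: -4, 0.8 + 3.6j, 0.8 - 3.6j, 2.7. RHP poles (Re>0): 3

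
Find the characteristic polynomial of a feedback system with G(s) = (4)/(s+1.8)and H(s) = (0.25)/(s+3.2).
Characteristic poly = G_den * H_den + G_num * H_num = (s^2 + 5*s + 5.76) + (1) = s^2 + 5*s + 6.76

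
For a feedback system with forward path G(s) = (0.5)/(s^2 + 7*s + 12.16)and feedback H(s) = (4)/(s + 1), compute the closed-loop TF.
Closed-loop T = G/(1+GH).
Numerator: G_num * H_den = 0.5*s + 0.5.
Denominator: G_den * H_den + G_num * H_num = (s^3 + 8*s^2 + 19.16*s + 12.16) + (2) = s^3 + 8*s^2 + 19.16*s + 14.16.
T(s) = (0.5*s + 0.5)/(s^3 + 8*s^2 + 19.16*s + 14.16)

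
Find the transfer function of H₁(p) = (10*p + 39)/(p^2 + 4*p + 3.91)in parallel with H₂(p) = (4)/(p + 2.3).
Parallel: H = H₁ + H₂ = (n₁·d₂ + n₂·d₁)/(d₁·d₂).
n₁·d₂ = 10*p^2 + 62*p + 89.7. n₂·d₁ = 4*p^2 + 16*p + 15.64. Sum = 14*p^2 + 78*p + 105.34. d₁·d₂ = p^3 + 6.3*p^2 + 13.11*p + 8.993.
H(p) = (14*p^2 + 78*p + 105.34)/(p^3 + 6.3*p^2 + 13.11*p + 8.993)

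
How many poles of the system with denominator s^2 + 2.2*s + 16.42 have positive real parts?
Poles: -1.1 + 3.9j, -1.1 - 3.9j. RHP poles (Re>0): 0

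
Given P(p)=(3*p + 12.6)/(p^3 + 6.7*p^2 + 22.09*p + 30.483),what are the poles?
Set denominator = 0: p^3 + 6.7*p^2 + 22.09*p + 30.483 = (p + 2.7)(p^2 + 4*p + 11.29) = 0 → Poles: -2 + 2.7j, -2 - 2.7j, -2.7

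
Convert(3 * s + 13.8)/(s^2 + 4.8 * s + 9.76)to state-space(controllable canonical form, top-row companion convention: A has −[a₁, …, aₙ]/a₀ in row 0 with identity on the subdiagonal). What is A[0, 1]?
Reachable canonical form for den = s^2 + 4.8*s + 9.76: top row of A = -[a₁,a₂,...,aₙ]/a₀, ones on the subdiagonal, zeros elsewhere.
A = [[-4.8, -9.76], [1, 0]].
A[0,1] = -9.76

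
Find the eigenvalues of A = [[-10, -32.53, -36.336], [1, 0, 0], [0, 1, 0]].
Eigenvalues solve det(λI - A) = 0.
Characteristic polynomial: λ^3 + 10*λ^2 + 32.53*λ + 36.336 = 0.
Factor: (λ + 4.8)(λ^2 + 5.2*λ + 7.57) = 0.
Roots: -2.6 + 0.9j, -2.6 - 0.9j, -4.8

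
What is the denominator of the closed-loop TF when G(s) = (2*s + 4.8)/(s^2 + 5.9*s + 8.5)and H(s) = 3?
Characteristic poly = G_den * H_den + G_num * H_num = (s^2 + 5.9*s + 8.5) + (6*s + 14.4) = s^2 + 11.9*s + 22.9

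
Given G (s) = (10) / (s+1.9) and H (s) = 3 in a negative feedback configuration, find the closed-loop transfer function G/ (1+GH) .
Closed-loop T = G/(1+GH).
Numerator: G_num * H_den = 10.
Denominator: G_den * H_den + G_num * H_num = (s + 1.9) + (30) = s + 31.9.
T(s) = (10)/(s + 31.9)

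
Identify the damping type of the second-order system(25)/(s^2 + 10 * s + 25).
Standard form: ωn²/(s²+2ζωn·s+ωn²) gives ωn=5, ζ=1.
Critically damped (ζ = 1)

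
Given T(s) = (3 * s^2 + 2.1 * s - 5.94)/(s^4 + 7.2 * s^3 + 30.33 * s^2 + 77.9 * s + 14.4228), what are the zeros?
Set numerator = 0: 3*s^2 + 2.1*s - 5.94 = 3*(s - 1.1)(s + 1.8) = 0 → Zeros: -1.8, 1.1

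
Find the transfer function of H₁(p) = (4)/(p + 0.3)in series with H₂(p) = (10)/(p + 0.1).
Series: H = H₁ · H₂ = (n₁·n₂)/(d₁·d₂).
Num: n₁·n₂ = 40. Den: d₁·d₂ = p^2 + 0.4*p + 0.03.
H(p) = (40)/(p^2 + 0.4*p + 0.03)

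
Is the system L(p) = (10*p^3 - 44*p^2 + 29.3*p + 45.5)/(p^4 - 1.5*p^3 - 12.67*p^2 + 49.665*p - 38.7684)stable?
Denominator: p^4 - 1.5*p^3 - 12.67*p^2 + 49.665*p - 38.7684 = (p - 1.1)(p + 4.4)(p^2 - 4.8*p + 8.01). Poles: -4.4, 1.1, 2.4 + 1.5j, 2.4 - 1.5j. All Re(p)<0: No (unstable)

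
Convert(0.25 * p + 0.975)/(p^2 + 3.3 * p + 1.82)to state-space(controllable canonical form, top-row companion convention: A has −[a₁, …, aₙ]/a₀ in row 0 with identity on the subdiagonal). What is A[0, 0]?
Reachable canonical form for den = p^2 + 3.3*p + 1.82: top row of A = -[a₁,a₂,...,aₙ]/a₀, ones on the subdiagonal, zeros elsewhere.
A = [[-3.3, -1.82], [1, 0]].
A[0,0] = -3.3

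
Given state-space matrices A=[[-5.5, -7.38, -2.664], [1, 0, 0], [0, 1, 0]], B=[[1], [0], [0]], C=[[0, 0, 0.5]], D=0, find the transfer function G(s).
G(s) = C(sI - A)⁻¹B + D.
Characteristic polynomial det(sI - A) = s^3 + 5.5*s^2 + 7.38*s + 2.664.
Numerator from C·adj(sI-A)·B + D·det(sI-A) = 0.5.
G(s) = (0.5)/(s^3 + 5.5*s^2 + 7.38*s + 2.664)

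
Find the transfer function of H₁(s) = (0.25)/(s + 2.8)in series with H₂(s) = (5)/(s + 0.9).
Series: H = H₁ · H₂ = (n₁·n₂)/(d₁·d₂).
Num: n₁·n₂ = 1.25. Den: d₁·d₂ = s^2 + 3.7*s + 2.52.
H(s) = (1.25)/(s^2 + 3.7*s + 2.52)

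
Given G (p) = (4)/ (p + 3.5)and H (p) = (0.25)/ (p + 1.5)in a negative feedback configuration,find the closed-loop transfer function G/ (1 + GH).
Closed-loop T = G/(1+GH).
Numerator: G_num * H_den = 4*p + 6.
Denominator: G_den * H_den + G_num * H_num = (p^2 + 5*p + 5.25) + (1) = p^2 + 5*p + 6.25.
T(p) = (4*p + 6)/(p^2 + 5*p + 6.25)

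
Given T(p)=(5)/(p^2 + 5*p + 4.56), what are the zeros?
Numerator is a nonzero constant (5) → Zeros: none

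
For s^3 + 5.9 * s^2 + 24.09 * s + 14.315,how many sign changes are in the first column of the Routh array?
Routh array:
s^3: [1, 24.09]; s^2: [5.9, 14.315]; s^1: [21.6637]; s^0: [14.315]
First column: [1, 5.9, 21.6637, 14.315]. Sign changes = 0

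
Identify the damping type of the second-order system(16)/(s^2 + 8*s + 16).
Standard form: ωn²/(s²+2ζωn·s+ωn²) gives ωn=4, ζ=1.
Critically damped (ζ = 1)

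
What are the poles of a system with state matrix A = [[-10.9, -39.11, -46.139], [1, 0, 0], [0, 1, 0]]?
Eigenvalues solve det(λI - A) = 0.
Characteristic polynomial: λ^3 + 10.9*λ^2 + 39.11*λ + 46.139 = 0.
Factor: (λ + 4.3)(λ + 3.7)(λ + 2.9) = 0.
Roots: -2.9, -3.7, -4.3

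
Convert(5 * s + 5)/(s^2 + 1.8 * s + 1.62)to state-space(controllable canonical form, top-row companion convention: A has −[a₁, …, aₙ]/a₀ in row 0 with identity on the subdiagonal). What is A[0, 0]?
Reachable canonical form for den = s^2 + 1.8*s + 1.62: top row of A = -[a₁,a₂,...,aₙ]/a₀, ones on the subdiagonal, zeros elsewhere.
A = [[-1.8, -1.62], [1, 0]].
A[0,0] = -1.8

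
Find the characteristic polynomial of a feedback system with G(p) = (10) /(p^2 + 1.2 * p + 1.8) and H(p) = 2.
Characteristic poly = G_den * H_den + G_num * H_num = (p^2 + 1.2*p + 1.8) + (20) = p^2 + 1.2*p + 21.8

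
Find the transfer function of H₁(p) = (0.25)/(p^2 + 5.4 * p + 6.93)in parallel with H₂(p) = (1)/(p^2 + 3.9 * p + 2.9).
Parallel: H = H₁ + H₂ = (n₁·d₂ + n₂·d₁)/(d₁·d₂).
n₁·d₂ = 0.25*p^2 + 0.975*p + 0.725. n₂·d₁ = p^2 + 5.4*p + 6.93. Sum = 1.25*p^2 + 6.375*p + 7.655. d₁·d₂ = p^4 + 9.3*p^3 + 30.89*p^2 + 42.687*p + 20.097.
H(p) = (1.25*p^2 + 6.375*p + 7.655)/(p^4 + 9.3*p^3 + 30.89*p^2 + 42.687*p + 20.097)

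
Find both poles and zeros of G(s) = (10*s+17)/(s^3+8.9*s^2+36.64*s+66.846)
Set denominator = 0: s^3 + 8.9*s^2 + 36.64*s + 66.846 = (s + 3.9)(s^2 + 5*s + 17.14) = 0 → Poles: -2.5 + 3.3j, -2.5 - 3.3j, -3.9
Set numerator = 0: 10*s + 17 = 0 → Zeros: -1.7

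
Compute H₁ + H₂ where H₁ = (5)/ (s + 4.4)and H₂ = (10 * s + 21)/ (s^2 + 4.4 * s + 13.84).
Parallel: H = H₁ + H₂ = (n₁·d₂ + n₂·d₁)/(d₁·d₂).
n₁·d₂ = 5*s^2 + 22*s + 69.2. n₂·d₁ = 10*s^2 + 65*s + 92.4. Sum = 15*s^2 + 87*s + 161.6. d₁·d₂ = s^3 + 8.8*s^2 + 33.2*s + 60.896.
H(s) = (15*s^2 + 87*s + 161.6)/(s^3 + 8.8*s^2 + 33.2*s + 60.896)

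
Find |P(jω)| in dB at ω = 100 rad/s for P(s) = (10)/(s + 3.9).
Substitute s = j*100: P(j100) = 0.00389408 - 0.0998481j.
|P(j100)| = sqrt(Re² + Im²) = 0.09992.
20*log₁₀(0.09992) = -20.01 dB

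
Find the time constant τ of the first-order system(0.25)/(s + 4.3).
First-order system: τ = -1/pole. Pole = -4.3. τ = -1/(-4.3) = 0.2326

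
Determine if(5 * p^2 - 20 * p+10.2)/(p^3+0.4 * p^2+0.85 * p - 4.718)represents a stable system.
Denominator: p^3 + 0.4*p^2 + 0.85*p - 4.718 = (p - 1.4)(p^2 + 1.8*p + 3.37). Poles: -0.9 + 1.6j, -0.9 - 1.6j, 1.4. All Re(p)<0: No (unstable)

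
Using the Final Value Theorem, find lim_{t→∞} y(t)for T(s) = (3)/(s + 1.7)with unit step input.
FVT: lim_{t→∞} y(t) = lim_{s→0} s*Y(s) where Y(s) = T(s)/s.
= lim_{s→0} T(s) = T(0) = num(0)/den(0) = 3/1.7 = 1.765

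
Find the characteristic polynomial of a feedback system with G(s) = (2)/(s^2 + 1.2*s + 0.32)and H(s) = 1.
Characteristic poly = G_den * H_den + G_num * H_num = (s^2 + 1.2*s + 0.32) + (2) = s^2 + 1.2*s + 2.32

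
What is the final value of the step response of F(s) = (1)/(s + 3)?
FVT: lim_{t→∞} y(t) = lim_{s→0} s*Y(s) where Y(s) = F(s)/s.
= lim_{s→0} F(s) = F(0) = num(0)/den(0) = 1/3 = 0.3333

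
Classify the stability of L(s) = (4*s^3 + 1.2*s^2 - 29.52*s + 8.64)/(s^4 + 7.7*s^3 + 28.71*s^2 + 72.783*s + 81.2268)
Denominator: s^4 + 7.7*s^3 + 28.71*s^2 + 72.783*s + 81.2268 = (s + 2.3)(s + 3.6)(s^2 + 1.8*s + 9.81). Poles: -0.9 + 3j, -0.9 - 3j, -2.3, -3.6. Stable (all poles in LHP)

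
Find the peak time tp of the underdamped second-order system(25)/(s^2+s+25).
Standard form: ωn²/(s²+2ζωn·s+ωn²) → ωn = 5, ζ = 0.1.
ωd = ωn·√(1-ζ²) = 5·√(1-0.1²) = 4.975.
tp = π/ωd = π/4.975 = 0.6315 s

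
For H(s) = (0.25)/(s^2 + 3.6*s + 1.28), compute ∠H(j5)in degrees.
Substitute s = j*5: H(j5) = -0.00668818 - 0.00507535j.
∠H(j5) = atan2(Im, Re) = atan2(-0.00507535, -0.00668818) = -142.81°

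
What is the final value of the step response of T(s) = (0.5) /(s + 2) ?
FVT: lim_{t→∞} y(t) = lim_{s→0} s*Y(s) where Y(s) = T(s)/s.
= lim_{s→0} T(s) = T(0) = num(0)/den(0) = 0.5/2 = 0.25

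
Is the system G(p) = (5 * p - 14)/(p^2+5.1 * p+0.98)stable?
Denominator: p^2 + 5.1*p + 0.98 = (p + 4.9)(p + 0.2). Poles: -0.2, -4.9. All Re(p)<0: Yes (stable)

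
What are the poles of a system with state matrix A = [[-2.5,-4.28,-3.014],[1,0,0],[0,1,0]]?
Eigenvalues solve det(λI - A) = 0.
Characteristic polynomial: λ^3 + 2.5*λ^2 + 4.28*λ + 3.014 = 0.
Factor: (λ + 1.1)(λ^2 + 1.4*λ + 2.74) = 0.
Roots: -0.7 + 1.5j, -0.7 - 1.5j, -1.1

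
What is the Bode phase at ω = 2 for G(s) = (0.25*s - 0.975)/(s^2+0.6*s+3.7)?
Substitute s = j*2: G(j2) = 0.583333 + 0.666667j.
∠G(j2) = atan2(Im, Re) = atan2(0.666667, 0.583333) = 48.81°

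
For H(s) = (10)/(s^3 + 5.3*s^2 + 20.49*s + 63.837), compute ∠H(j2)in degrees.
Substitute s = j*2: H(j2) = 0.146741 - 0.113505j.
∠H(j2) = atan2(Im, Re) = atan2(-0.113505, 0.146741) = -37.72°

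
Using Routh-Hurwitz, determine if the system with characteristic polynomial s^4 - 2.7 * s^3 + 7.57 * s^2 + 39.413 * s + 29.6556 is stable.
Routh array:
s^4: [1, 7.57, 29.6556]; s^3: [-2.7, 39.413]; s^2: [22.1674, 29.6556]; s^1: [43.0251]; s^0: [29.6556]
First column: [1, -2.7, 22.1674, 43.0251, 29.6556]. Sign changes = 2.
No, unstable (2 RHP root(s))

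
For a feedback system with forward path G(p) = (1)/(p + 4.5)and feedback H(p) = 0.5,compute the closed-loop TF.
Closed-loop T = G/(1+GH).
Numerator: G_num * H_den = 1.
Denominator: G_den * H_den + G_num * H_num = (p + 4.5) + (0.5) = p + 5.
T(p) = (1)/(p + 5)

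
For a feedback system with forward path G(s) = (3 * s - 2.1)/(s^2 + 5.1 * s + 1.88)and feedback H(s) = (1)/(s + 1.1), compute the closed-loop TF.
Closed-loop T = G/(1+GH).
Numerator: G_num * H_den = 3*s^2 + 1.2*s - 2.31.
Denominator: G_den * H_den + G_num * H_num = (s^3 + 6.2*s^2 + 7.49*s + 2.068) + (3*s - 2.1) = s^3 + 6.2*s^2 + 10.49*s - 0.032.
T(s) = (3*s^2 + 1.2*s - 2.31)/(s^3 + 6.2*s^2 + 10.49*s - 0.032)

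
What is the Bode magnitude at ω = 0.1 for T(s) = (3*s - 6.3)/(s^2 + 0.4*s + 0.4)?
Substitute s = j*0.1: T(j0.1) = -15.9076 + 2.40078j.
|T(j0.1)| = sqrt(Re² + Im²) = 16.09.
20*log₁₀(16.09) = 24.13 dB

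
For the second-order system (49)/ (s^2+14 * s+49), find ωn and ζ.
Standard form: ωn²/(s²+2ζωn·s+ωn²).
const=49=ωn² → ωn=7, s coeff=14=2ζωn → ζ=1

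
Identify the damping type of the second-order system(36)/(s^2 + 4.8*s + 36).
Standard form: ωn²/(s²+2ζωn·s+ωn²) gives ωn=6, ζ=0.4.
Underdamped (ζ = 0.4 < 1)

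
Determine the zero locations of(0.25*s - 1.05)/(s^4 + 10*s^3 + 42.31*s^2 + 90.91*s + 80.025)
Set numerator = 0: 0.25*s - 1.05 = 0 → Zeros: 4.2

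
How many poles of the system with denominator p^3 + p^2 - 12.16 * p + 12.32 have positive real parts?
p^3 + p^2 - 12.16*p + 12.32 = (p - 1.4)(p - 2)(p + 4.4). Poles: -4.4, 1.4, 2. RHP poles (Re>0): 2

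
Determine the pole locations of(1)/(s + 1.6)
Set denominator = 0: s + 1.6 = 0 → Poles: -1.6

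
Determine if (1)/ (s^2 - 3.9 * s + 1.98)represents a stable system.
Denominator: s^2 - 3.9*s + 1.98 = (s - 0.6)(s - 3.3). Poles: 0.6, 3.3. All Re(p)<0: No (unstable)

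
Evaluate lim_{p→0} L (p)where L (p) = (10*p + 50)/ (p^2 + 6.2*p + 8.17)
DC gain = L(0) = num(0)/den(0) = 50/8.17 = 6.12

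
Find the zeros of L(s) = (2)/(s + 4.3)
Numerator is a nonzero constant (2) → Zeros: none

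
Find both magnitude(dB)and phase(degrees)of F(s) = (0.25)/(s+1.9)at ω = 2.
Substitute s = j*2: F(j2) = 0.0624179 - 0.065703j.
|F| = 20*log₁₀(sqrt(Re²+Im²)) = -20.86 dB.
∠F = atan2(Im, Re) = -46.47°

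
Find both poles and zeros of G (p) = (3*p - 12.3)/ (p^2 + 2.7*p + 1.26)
Set denominator = 0: p^2 + 2.7*p + 1.26 = (p + 2.1)(p + 0.6) = 0 → Poles: -0.6, -2.1
Set numerator = 0: 3*p - 12.3 = 0 → Zeros: 4.1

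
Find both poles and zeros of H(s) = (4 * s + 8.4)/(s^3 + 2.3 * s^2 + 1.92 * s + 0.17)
Set denominator = 0: s^3 + 2.3*s^2 + 1.92*s + 0.17 = (s + 0.1)(s^2 + 2.2*s + 1.7) = 0 → Poles: -0.1, -1.1 + 0.7j, -1.1 - 0.7j
Set numerator = 0: 4*s + 8.4 = 0 → Zeros: -2.1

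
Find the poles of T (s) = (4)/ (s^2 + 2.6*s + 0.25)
Set denominator = 0: s^2 + 2.6*s + 0.25 = (s + 2.5)(s + 0.1) = 0 → Poles: -0.1, -2.5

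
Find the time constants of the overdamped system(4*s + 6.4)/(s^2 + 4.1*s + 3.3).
Overdamped: real poles at -3, -1.1. τ = -1/pole → τ₁ = 0.3333, τ₂ = 0.9091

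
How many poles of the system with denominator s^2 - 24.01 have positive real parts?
s^2 - 24.01 = (s - 4.9)(s + 4.9). Poles: -4.9, 4.9. RHP poles (Re>0): 1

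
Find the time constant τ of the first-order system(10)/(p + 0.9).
First-order system: τ = -1/pole. Pole = -0.9. τ = -1/(-0.9) = 1.111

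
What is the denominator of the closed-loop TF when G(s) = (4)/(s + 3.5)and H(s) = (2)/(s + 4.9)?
Characteristic poly = G_den * H_den + G_num * H_num = (s^2 + 8.4*s + 17.15) + (8) = s^2 + 8.4*s + 25.15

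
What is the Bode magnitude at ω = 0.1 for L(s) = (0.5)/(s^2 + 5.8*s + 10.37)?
Substitute s = j*0.1: L(j0.1) = 0.0481118 - 0.00269352j.
|L(j0.1)| = sqrt(Re² + Im²) = 0.04819.
20*log₁₀(0.04819) = -26.34 dB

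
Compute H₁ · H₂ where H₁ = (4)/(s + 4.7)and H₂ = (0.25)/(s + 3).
Series: H = H₁ · H₂ = (n₁·n₂)/(d₁·d₂).
Num: n₁·n₂ = 1. Den: d₁·d₂ = s^2 + 7.7*s + 14.1.
H(s) = (1)/(s^2 + 7.7*s + 14.1)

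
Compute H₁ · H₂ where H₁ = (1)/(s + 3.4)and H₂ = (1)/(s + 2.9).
Series: H = H₁ · H₂ = (n₁·n₂)/(d₁·d₂).
Num: n₁·n₂ = 1. Den: d₁·d₂ = s^2 + 6.3*s + 9.86.
H(s) = (1)/(s^2 + 6.3*s + 9.86)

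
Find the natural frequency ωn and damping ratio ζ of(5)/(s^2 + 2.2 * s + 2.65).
Underdamped: complex pole -1.1 + 1.2j. ωn = |pole| = 1.628, ζ = -Re(pole)/ωn = 0.6757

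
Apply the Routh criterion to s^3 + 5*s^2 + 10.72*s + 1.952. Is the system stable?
Routh array:
s^3: [1, 10.72]; s^2: [5, 1.952]; s^1: [10.3296]; s^0: [1.952]
First column: [1, 5, 10.3296, 1.952]. Sign changes = 0.
Yes, stable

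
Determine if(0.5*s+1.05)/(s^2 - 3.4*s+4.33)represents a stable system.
Denominator: s^2 - 3.4*s + 4.33. Poles: 1.7 + 1.2j, 1.7 - 1.2j. All Re(p)<0: No (unstable)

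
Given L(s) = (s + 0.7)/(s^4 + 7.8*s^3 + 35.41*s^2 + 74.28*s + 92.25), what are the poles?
Set denominator = 0: s^4 + 7.8*s^3 + 35.41*s^2 + 74.28*s + 92.25 = (s^2 + 3*s + 6.25)(s^2 + 4.8*s + 14.76) = 0 → Poles: -1.5 + 2j, -1.5 - 2j, -2.4 + 3j, -2.4 - 3j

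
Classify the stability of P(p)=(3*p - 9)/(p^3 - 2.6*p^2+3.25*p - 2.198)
Denominator: p^3 - 2.6*p^2 + 3.25*p - 2.198 = (p - 1.4)(p^2 - 1.2*p + 1.57). Poles: 0.6 + 1.1j, 0.6 - 1.1j, 1.4. Unstable (3 pole(s) in RHP)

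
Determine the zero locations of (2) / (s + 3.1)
Numerator is a nonzero constant (2) → Zeros: none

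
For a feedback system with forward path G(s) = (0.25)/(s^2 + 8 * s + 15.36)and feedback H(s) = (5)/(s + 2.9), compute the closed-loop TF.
Closed-loop T = G/(1+GH).
Numerator: G_num * H_den = 0.25*s + 0.725.
Denominator: G_den * H_den + G_num * H_num = (s^3 + 10.9*s^2 + 38.56*s + 44.544) + (1.25) = s^3 + 10.9*s^2 + 38.56*s + 45.794.
T(s) = (0.25*s + 0.725)/(s^3 + 10.9*s^2 + 38.56*s + 45.794)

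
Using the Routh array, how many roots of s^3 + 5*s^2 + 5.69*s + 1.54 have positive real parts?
Routh array:
s^3: [1, 5.69]; s^2: [5, 1.54]; s^1: [5.382]; s^0: [1.54]
First column: [1, 5, 5.382, 1.54]. Sign changes = RHP roots = 0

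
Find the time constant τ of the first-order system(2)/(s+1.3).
First-order system: τ = -1/pole. Pole = -1.3. τ = -1/(-1.3) = 0.7692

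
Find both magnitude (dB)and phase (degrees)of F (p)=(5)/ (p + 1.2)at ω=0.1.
Substitute p = j*0.1: F(j0.1) = 4.13793 - 0.344828j.
|F| = 20*log₁₀(sqrt(Re²+Im²)) = 12.37 dB.
∠F = atan2(Im, Re) = -4.76°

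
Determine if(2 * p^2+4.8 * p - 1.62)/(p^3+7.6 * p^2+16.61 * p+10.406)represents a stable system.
Denominator: p^3 + 7.6*p^2 + 16.61*p + 10.406 = (p + 4.3)(p + 2.2)(p + 1.1). Poles: -1.1, -2.2, -4.3. All Re(p)<0: Yes (stable)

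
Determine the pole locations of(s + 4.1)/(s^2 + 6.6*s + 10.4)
Set denominator = 0: s^2 + 6.6*s + 10.4 = (s + 4)(s + 2.6) = 0 → Poles: -2.6, -4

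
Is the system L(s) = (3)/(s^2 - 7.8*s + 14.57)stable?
Denominator: s^2 - 7.8*s + 14.57 = (s - 4.7)(s - 3.1). Poles: 3.1, 4.7. All Re(p)<0: No (unstable)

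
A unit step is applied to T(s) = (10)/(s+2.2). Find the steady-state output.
FVT: lim_{t→∞} y(t) = lim_{s→0} s*Y(s) where Y(s) = T(s)/s.
= lim_{s→0} T(s) = T(0) = num(0)/den(0) = 10/2.2 = 4.545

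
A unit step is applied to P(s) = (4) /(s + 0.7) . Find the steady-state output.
FVT: lim_{t→∞} y(t) = lim_{s→0} s*Y(s) where Y(s) = P(s)/s.
= lim_{s→0} P(s) = P(0) = num(0)/den(0) = 4/0.7 = 5.714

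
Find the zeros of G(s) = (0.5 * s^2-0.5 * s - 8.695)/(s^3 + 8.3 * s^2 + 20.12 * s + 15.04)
Set numerator = 0: 0.5*s^2 - 0.5*s - 8.695 = 0.5*(s + 3.7)(s - 4.7) = 0 → Zeros: -3.7, 4.7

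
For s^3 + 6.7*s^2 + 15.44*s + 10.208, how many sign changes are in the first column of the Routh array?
Routh array:
s^3: [1, 15.44]; s^2: [6.7, 10.208]; s^1: [13.9164]; s^0: [10.208]
First column: [1, 6.7, 13.9164, 10.208]. Sign changes = 0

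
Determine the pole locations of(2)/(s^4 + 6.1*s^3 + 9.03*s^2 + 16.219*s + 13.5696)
Set denominator = 0: s^4 + 6.1*s^3 + 9.03*s^2 + 16.219*s + 13.5696 = (s + 1.1)(s + 4.8)(s^2 + 0.2*s + 2.57) = 0 → Poles: -0.1 + 1.6j, -0.1 - 1.6j, -1.1, -4.8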